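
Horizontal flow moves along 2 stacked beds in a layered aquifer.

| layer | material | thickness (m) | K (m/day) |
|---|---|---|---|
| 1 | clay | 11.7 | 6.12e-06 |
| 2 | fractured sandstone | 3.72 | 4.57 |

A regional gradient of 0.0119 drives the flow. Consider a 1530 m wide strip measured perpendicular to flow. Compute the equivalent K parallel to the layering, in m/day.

Flow is parallel to layering, so each bed carries its own Darcy discharge and the transmissivities add.
Σ(K_i·b_i) = 6.12e-06×11.7 + 4.57×3.72 = 17.00 m²/day.
Total thickness b = 15.42 m, so K_eq = Σ(K_i·b_i)/b = 1.102 m/day.

1.10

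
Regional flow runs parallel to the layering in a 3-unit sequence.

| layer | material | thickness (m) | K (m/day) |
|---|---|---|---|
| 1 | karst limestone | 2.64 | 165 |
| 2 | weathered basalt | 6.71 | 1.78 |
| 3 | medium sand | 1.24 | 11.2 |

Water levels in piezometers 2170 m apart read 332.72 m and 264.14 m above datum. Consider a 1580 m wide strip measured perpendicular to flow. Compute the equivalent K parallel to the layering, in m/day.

43.6

Flow is parallel to layering, so each bed carries its own Darcy discharge and the transmissivities add.
Σ(K_i·b_i) = 165×2.64 + 1.78×6.71 + 11.2×1.24 = 461.4 m²/day.
Total thickness b = 10.59 m, so K_eq = Σ(K_i·b_i)/b = 43.57 m/day.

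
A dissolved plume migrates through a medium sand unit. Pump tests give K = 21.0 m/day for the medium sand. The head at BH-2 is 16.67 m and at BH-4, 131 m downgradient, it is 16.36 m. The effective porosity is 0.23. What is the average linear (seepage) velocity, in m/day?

0.216

Hydraulic gradient i = (16.67 − 16.36) / 131 = 0.31 / 131 = 0.002366.
Darcy flux q = K · i = 21.00 × 0.002366 = 0.04969 m/day.
Seepage velocity v = q / n_e = 0.04969 / 0.23 = 0.2161 m/day.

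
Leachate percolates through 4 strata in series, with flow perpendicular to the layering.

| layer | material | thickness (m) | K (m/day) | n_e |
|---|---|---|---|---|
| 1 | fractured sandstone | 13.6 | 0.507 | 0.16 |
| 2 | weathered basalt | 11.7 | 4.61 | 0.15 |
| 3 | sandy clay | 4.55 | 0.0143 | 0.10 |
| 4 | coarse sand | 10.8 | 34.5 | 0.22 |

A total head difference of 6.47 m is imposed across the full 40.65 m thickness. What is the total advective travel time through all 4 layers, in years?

With flow normal to the layers, continuity requires the same specific discharge q through every layer.
Σ(b_i/K_i) = 13.6/0.507 + 11.7/4.61 + 4.55/0.0143 + 10.8/34.5 = 347.9 d.
q = Δh / Σ(b_i/K_i) = 6.47 / 347.9 = 0.01860 m/day.
In each layer the seepage velocity is v_i = q/n_i, so the layer transit time is t_i = b_i·n_i / q:
  layer 1 (fractured sandstone): t_1 = 13.6 × 0.16 / 0.01860 = 117.0 d
  layer 2 (weathered basalt): t_2 = 11.7 × 0.15 / 0.01860 = 94.36 d
  layer 3 (sandy clay): t_3 = 4.55 × 0.10 / 0.01860 = 24.46 d
  layer 4 (coarse sand): t_4 = 10.8 × 0.22 / 0.01860 = 127.7 d
Total t = Σ t_i = 363.6 days = 0.9954 years.

0.995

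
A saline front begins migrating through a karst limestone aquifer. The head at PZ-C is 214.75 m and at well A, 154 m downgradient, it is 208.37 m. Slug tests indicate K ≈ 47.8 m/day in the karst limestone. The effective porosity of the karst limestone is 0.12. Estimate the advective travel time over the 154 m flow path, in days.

Hydraulic gradient i = (214.75 − 208.37) / 154 = 6.38 / 154 = 0.04143.
Darcy flux q = K · i = 47.80 × 0.04143 = 1.980 m/day.
Seepage velocity v = q / n_e = 1.980 / 0.12 = 16.50 m/day.
Travel time t = L / v = 154 / 16.50 = 9.332 days.

9.33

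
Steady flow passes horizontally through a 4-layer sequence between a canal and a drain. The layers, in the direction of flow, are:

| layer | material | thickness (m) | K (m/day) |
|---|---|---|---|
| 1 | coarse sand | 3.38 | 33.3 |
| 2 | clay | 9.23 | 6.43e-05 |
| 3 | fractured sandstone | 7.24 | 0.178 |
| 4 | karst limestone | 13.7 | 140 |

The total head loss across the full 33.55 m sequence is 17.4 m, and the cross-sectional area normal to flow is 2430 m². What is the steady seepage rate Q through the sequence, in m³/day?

Flow is perpendicular to layering, so the layers act in series and the equivalent K is the thickness-weighted harmonic mean.
Total thickness L = 3.38 + 9.23 + 7.24 + 13.7 = 33.55 m.
Σ(b_i/K_i) = 3.38/33.3 + 9.23/6.43e-05 + 7.24/0.178 + 13.7/140 = 1.436e+05 d.
K_eq = L / Σ(b_i/K_i) = 33.55 / 1.436e+05 = 0.0002337 m/day.
Q = K_eq · A · (Δh/L) = 0.0002337 × 2430 × (17.4/33.55) = 0.2945 m³/day.

0.294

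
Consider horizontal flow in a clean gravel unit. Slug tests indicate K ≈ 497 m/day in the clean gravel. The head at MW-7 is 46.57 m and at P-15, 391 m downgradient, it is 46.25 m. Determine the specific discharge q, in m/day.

0.407

Hydraulic gradient i = (46.57 − 46.25) / 391 = 0.32 / 391 = 0.0008184.
Specific discharge q = K · i = 497.0 × 0.0008184 = 0.4068 m/day.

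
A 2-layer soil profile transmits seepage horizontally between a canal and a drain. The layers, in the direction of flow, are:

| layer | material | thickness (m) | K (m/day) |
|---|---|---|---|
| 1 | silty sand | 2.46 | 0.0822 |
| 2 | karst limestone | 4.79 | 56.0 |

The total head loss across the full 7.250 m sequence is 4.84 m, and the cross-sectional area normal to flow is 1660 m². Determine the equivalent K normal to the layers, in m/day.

Flow is perpendicular to layering, so the layers act in series and the equivalent K is the thickness-weighted harmonic mean.
Total thickness L = 2.46 + 4.79 = 7.250 m.
Σ(b_i/K_i) = 2.46/0.0822 + 4.79/56.0 = 30.01 d.
K_eq = L / Σ(b_i/K_i) = 7.250 / 30.01 = 0.2416 m/day.

0.242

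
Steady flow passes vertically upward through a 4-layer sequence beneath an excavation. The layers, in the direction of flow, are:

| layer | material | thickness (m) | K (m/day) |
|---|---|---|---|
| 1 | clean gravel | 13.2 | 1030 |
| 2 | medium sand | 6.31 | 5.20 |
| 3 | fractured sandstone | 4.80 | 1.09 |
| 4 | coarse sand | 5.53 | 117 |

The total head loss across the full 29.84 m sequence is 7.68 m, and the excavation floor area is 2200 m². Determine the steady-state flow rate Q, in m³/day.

2980

Flow is perpendicular to layering, so the layers act in series and the equivalent K is the thickness-weighted harmonic mean.
Total thickness L = 13.2 + 6.31 + 4.80 + 5.53 = 29.84 m.
Σ(b_i/K_i) = 13.2/1030 + 6.31/5.20 + 4.80/1.09 + 5.53/117 = 5.677 d.
K_eq = L / Σ(b_i/K_i) = 29.84 / 5.677 = 5.256 m/day.
Q = K_eq · A · (Δh/L) = 5.256 × 2200 × (7.68/29.84) = 2976 m³/day.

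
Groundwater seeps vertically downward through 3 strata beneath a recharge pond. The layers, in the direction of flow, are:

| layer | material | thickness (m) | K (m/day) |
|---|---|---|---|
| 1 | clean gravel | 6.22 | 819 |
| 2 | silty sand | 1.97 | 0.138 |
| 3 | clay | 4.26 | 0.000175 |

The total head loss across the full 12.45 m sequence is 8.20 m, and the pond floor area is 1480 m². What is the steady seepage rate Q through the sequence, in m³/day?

0.498

Flow is perpendicular to layering, so the layers act in series and the equivalent K is the thickness-weighted harmonic mean.
Total thickness L = 6.22 + 1.97 + 4.26 = 12.45 m.
Σ(b_i/K_i) = 6.22/819 + 1.97/0.138 + 4.26/0.000175 = 24357 d.
K_eq = L / Σ(b_i/K_i) = 12.45 / 24357 = 0.0005111 m/day.
Q = K_eq · A · (Δh/L) = 0.0005111 × 1480 × (8.20/12.45) = 0.4983 m³/day.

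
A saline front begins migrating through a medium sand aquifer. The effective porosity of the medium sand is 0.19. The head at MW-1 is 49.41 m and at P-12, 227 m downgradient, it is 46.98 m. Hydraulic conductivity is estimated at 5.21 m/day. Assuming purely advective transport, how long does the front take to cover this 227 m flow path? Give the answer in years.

Hydraulic gradient i = (49.41 − 46.98) / 227 = 2.43 / 227 = 0.01070.
Darcy flux q = K · i = 5.210 × 0.01070 = 0.05577 m/day.
Seepage velocity v = q / n_e = 0.05577 / 0.19 = 0.2935 m/day.
Travel time t = L / v = 227 / 0.2935 = 773.3 days = 2.117 years.

2.12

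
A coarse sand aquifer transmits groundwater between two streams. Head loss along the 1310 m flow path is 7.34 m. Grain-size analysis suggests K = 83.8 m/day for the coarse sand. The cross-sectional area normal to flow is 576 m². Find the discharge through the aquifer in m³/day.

Hydraulic gradient i = Δh / L = 7.34 / 1310 = 0.005603.
Darcy's law: Q = K · A · i = 83.80 × 576.0 × 0.005603 = 270.5 m³/day.

270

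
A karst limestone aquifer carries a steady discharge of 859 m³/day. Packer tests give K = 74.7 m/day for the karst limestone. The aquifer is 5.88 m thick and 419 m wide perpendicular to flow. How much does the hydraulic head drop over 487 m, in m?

Cross-sectional area A = 419 × 5.88 = 2464 m².
From Q = K·A·i, i = Q / (K·A) = 859 / (74.70 × 2464) = 0.004667.
Head loss Δh = i · L = 0.004667 × 487 = 2.273 m.

2.27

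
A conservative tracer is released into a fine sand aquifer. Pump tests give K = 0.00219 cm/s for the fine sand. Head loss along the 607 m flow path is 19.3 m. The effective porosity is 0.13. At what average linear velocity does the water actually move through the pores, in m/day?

Convert K: 0.00219 cm/s × 864 = 1.892 m/day.
Hydraulic gradient i = Δh / L = 19.3 / 607 = 0.03180.
Darcy flux q = K · i = 1.892 × 0.03180 = 0.06016 m/day.
Seepage velocity v = q / n_e = 0.06016 / 0.13 = 0.4628 m/day.

0.463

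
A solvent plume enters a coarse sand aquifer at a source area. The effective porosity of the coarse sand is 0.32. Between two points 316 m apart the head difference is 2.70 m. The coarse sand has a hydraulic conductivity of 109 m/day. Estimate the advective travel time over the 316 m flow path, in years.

0.297

Hydraulic gradient i = Δh / L = 2.70 / 316 = 0.008544.
Darcy flux q = K · i = 109.0 × 0.008544 = 0.9313 m/day.
Seepage velocity v = q / n_e = 0.9313 / 0.32 = 2.910 m/day.
Travel time t = L / v = 316 / 2.910 = 108.6 days = 0.2973 years.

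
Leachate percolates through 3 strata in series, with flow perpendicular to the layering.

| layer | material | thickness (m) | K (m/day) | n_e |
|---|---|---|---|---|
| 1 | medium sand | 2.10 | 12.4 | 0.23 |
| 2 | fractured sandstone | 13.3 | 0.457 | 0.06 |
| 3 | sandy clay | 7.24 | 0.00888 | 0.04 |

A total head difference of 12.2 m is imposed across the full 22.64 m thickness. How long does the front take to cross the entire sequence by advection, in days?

With flow normal to the layers, continuity requires the same specific discharge q through every layer.
Σ(b_i/K_i) = 2.10/12.4 + 13.3/0.457 + 7.24/0.00888 = 844.6 d.
q = Δh / Σ(b_i/K_i) = 12.2 / 844.6 = 0.01444 m/day.
In each layer the seepage velocity is v_i = q/n_i, so the layer transit time is t_i = b_i·n_i / q:
  layer 1 (medium sand): t_1 = 2.10 × 0.23 / 0.01444 = 33.44 d
  layer 2 (fractured sandstone): t_2 = 13.3 × 0.06 / 0.01444 = 55.24 d
  layer 3 (sandy clay): t_3 = 7.24 × 0.04 / 0.01444 = 20.05 d
Total t = Σ t_i = 108.7 days.

109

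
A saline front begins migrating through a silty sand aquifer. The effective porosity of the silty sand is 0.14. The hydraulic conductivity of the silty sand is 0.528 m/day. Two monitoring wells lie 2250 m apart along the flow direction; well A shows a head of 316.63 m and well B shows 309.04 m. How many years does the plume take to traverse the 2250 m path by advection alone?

484

Hydraulic gradient i = (316.63 − 309.04) / 2250 = 7.59 / 2250 = 0.003373.
Darcy flux q = K · i = 0.5280 × 0.003373 = 0.001781 m/day.
Seepage velocity v = q / n_e = 0.001781 / 0.14 = 0.01272 m/day.
Travel time t = L / v = 2250 / 0.01272 = 1.769e+05 days = 484.2 years.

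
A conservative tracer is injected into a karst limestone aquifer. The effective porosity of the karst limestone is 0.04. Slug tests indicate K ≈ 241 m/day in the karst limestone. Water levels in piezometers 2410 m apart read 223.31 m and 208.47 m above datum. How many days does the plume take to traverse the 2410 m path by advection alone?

Hydraulic gradient i = (223.31 − 208.47) / 2410 = 14.84 / 2410 = 0.006158.
Darcy flux q = K · i = 241.0 × 0.006158 = 1.484 m/day.
Seepage velocity v = q / n_e = 1.484 / 0.04 = 37.10 m/day.
Travel time t = L / v = 2410 / 37.10 = 64.96 days.

65.0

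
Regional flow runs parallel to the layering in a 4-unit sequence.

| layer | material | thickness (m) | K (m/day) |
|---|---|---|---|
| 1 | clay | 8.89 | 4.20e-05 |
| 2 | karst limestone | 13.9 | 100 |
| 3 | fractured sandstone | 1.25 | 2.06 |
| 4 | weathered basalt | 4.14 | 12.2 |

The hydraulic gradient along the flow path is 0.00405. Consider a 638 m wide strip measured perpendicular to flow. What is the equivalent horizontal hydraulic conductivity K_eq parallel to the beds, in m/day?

51.2

Flow is parallel to layering, so each bed carries its own Darcy discharge and the transmissivities add.
Σ(K_i·b_i) = 4.20e-05×8.89 + 100×13.9 + 2.06×1.25 + 12.2×4.14 = 1443 m²/day.
Total thickness b = 28.18 m, so K_eq = Σ(K_i·b_i)/b = 51.21 m/day.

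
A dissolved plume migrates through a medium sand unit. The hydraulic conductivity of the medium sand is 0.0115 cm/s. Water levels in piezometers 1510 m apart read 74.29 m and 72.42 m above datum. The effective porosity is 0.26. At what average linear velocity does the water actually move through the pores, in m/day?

0.0473

Convert K: 0.0115 cm/s × 864 = 9.936 m/day.
Hydraulic gradient i = (74.29 − 72.42) / 1510 = 1.87 / 1510 = 0.001238.
Darcy flux q = K · i = 9.936 × 0.001238 = 0.01230 m/day.
Seepage velocity v = q / n_e = 0.01230 / 0.26 = 0.04733 m/day.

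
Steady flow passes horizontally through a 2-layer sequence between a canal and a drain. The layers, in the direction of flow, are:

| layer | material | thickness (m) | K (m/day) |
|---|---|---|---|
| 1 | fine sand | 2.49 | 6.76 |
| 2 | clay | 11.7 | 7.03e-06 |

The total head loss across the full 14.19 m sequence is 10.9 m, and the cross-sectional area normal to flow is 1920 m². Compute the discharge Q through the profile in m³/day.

0.0126

Flow is perpendicular to layering, so the layers act in series and the equivalent K is the thickness-weighted harmonic mean.
Total thickness L = 2.49 + 11.7 = 14.19 m.
Σ(b_i/K_i) = 2.49/6.76 + 11.7/7.03e-06 = 1.664e+06 d.
K_eq = L / Σ(b_i/K_i) = 14.19 / 1.664e+06 = 8.526e-06 m/day.
Q = K_eq · A · (Δh/L) = 8.526e-06 × 1920 × (10.9/14.19) = 0.01257 m³/day.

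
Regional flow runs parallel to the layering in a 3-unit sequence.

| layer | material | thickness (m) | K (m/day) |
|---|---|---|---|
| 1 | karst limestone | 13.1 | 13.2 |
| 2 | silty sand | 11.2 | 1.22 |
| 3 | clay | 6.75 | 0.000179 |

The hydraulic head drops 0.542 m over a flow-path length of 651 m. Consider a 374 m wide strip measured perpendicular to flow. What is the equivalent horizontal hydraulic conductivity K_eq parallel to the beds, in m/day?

Flow is parallel to layering, so each bed carries its own Darcy discharge and the transmissivities add.
Σ(K_i·b_i) = 13.2×13.1 + 1.22×11.2 + 0.000179×6.75 = 186.6 m²/day.
Total thickness b = 31.05 m, so K_eq = Σ(K_i·b_i)/b = 6.009 m/day.

6.01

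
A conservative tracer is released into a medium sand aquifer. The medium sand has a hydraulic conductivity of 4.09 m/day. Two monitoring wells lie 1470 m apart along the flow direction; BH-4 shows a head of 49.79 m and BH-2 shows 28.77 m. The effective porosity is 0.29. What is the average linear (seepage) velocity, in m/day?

Hydraulic gradient i = (49.79 − 28.77) / 1470 = 21.02 / 1470 = 0.01430.
Darcy flux q = K · i = 4.090 × 0.01430 = 0.05848 m/day.
Seepage velocity v = q / n_e = 0.05848 / 0.29 = 0.2017 m/day.

0.202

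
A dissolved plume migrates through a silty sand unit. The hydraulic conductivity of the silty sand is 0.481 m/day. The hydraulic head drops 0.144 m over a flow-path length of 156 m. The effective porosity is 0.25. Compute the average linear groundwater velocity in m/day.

Hydraulic gradient i = Δh / L = 0.144 / 156 = 0.0009231.
Darcy flux q = K · i = 0.4810 × 0.0009231 = 0.0004440 m/day.
Seepage velocity v = q / n_e = 0.0004440 / 0.25 = 0.001776 m/day.

0.00178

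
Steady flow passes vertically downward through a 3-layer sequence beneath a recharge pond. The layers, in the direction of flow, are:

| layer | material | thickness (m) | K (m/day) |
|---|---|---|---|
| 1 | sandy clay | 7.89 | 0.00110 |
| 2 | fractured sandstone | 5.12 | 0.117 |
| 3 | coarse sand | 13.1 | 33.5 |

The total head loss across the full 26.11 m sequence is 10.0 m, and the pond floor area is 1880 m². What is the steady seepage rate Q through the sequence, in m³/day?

Flow is perpendicular to layering, so the layers act in series and the equivalent K is the thickness-weighted harmonic mean.
Total thickness L = 7.89 + 5.12 + 13.1 = 26.11 m.
Σ(b_i/K_i) = 7.89/0.00110 + 5.12/0.117 + 13.1/33.5 = 7217 d.
K_eq = L / Σ(b_i/K_i) = 26.11 / 7217 = 0.003618 m/day.
Q = K_eq · A · (Δh/L) = 0.003618 × 1880 × (10.0/26.11) = 2.605 m³/day.

2.61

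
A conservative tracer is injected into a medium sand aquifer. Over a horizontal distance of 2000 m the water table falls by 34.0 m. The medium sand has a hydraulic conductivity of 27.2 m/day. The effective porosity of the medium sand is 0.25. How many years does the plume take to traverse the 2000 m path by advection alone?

Hydraulic gradient i = Δh / L = 34.0 / 2000 = 0.01700.
Darcy flux q = K · i = 27.20 × 0.01700 = 0.4624 m/day.
Seepage velocity v = q / n_e = 0.4624 / 0.25 = 1.850 m/day.
Travel time t = L / v = 2000 / 1.850 = 1081 days = 2.960 years.

2.96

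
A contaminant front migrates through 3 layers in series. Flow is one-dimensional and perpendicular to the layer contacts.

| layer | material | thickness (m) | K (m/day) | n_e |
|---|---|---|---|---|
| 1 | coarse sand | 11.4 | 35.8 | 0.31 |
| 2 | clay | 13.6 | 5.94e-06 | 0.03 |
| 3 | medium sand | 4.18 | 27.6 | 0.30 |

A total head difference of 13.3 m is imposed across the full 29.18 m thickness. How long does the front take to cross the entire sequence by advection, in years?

With flow normal to the layers, continuity requires the same specific discharge q through every layer.
Σ(b_i/K_i) = 11.4/35.8 + 13.6/5.94e-06 + 4.18/27.6 = 2.290e+06 d.
q = Δh / Σ(b_i/K_i) = 13.3 / 2.290e+06 = 5.809e-06 m/day.
In each layer the seepage velocity is v_i = q/n_i, so the layer transit time is t_i = b_i·n_i / q:
  layer 1 (coarse sand): t_1 = 11.4 × 0.31 / 5.809e-06 = 6.084e+05 d
  layer 2 (clay): t_2 = 13.6 × 0.03 / 5.809e-06 = 70236 d
  layer 3 (medium sand): t_3 = 4.18 × 0.30 / 5.809e-06 = 2.159e+05 d
Total t = Σ t_i = 8.945e+05 days = 2449 years.

2450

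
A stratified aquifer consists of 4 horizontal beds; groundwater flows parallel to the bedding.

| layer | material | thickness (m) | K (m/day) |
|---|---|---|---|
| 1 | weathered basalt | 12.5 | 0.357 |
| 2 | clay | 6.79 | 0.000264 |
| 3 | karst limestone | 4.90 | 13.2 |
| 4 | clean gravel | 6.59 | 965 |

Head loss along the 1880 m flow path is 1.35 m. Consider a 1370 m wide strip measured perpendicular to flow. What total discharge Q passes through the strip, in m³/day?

Flow is parallel to layering, so each bed carries its own Darcy discharge and the transmissivities add.
Σ(K_i·b_i) = 0.357×12.5 + 0.000264×6.79 + 13.2×4.90 + 965×6.59 = 6428 m²/day.
Hydraulic gradient i = Δh / L = 1.35 / 1880 = 0.0007181.
Q = Σ(K_i·b_i) · W · i = 6428 × 1370 × 0.0007181 = 6324 m³/day.

6320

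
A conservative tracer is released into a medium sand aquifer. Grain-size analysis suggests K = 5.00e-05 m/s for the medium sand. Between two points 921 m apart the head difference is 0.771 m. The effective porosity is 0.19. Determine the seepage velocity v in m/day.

0.0190

Convert K: 5.00e-05 m/s × 86400 = 4.320 m/day.
Hydraulic gradient i = Δh / L = 0.771 / 921 = 0.0008371.
Darcy flux q = K · i = 4.320 × 0.0008371 = 0.003616 m/day.
Seepage velocity v = q / n_e = 0.003616 / 0.19 = 0.01903 m/day.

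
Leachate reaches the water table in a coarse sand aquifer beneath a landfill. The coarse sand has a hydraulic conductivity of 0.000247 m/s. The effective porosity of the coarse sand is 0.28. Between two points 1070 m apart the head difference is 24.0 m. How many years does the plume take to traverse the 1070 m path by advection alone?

Convert K: 0.000247 m/s × 86400 = 21.34 m/day.
Hydraulic gradient i = Δh / L = 24.0 / 1070 = 0.02243.
Darcy flux q = K · i = 21.34 × 0.02243 = 0.4787 m/day.
Seepage velocity v = q / n_e = 0.4787 / 0.28 = 1.710 m/day.
Travel time t = L / v = 1070 / 1.710 = 625.9 days = 1.714 years.

1.71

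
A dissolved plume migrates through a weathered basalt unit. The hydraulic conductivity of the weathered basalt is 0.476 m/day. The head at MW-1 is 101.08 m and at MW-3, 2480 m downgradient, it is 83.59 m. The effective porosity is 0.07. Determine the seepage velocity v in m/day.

0.0480

Hydraulic gradient i = (101.08 − 83.59) / 2480 = 17.49 / 2480 = 0.007052.
Darcy flux q = K · i = 0.4760 × 0.007052 = 0.003357 m/day.
Seepage velocity v = q / n_e = 0.003357 / 0.07 = 0.04796 m/day.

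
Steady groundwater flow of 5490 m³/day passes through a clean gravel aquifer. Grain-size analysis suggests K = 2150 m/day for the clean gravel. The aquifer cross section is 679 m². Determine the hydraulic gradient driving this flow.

From Q = K·A·i, i = Q / (K·A) = 5490 / (2150 × 679.0) = 0.003761.

0.00376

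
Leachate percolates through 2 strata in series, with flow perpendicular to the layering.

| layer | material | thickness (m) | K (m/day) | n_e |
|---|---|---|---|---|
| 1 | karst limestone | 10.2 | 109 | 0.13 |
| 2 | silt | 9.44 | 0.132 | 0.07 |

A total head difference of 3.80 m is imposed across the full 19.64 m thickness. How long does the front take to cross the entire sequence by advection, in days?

37.4

With flow normal to the layers, continuity requires the same specific discharge q through every layer.
Σ(b_i/K_i) = 10.2/109 + 9.44/0.132 = 71.61 d.
q = Δh / Σ(b_i/K_i) = 3.80 / 71.61 = 0.05307 m/day.
In each layer the seepage velocity is v_i = q/n_i, so the layer transit time is t_i = b_i·n_i / q:
  layer 1 (karst limestone): t_1 = 10.2 × 0.13 / 0.05307 = 24.99 d
  layer 2 (silt): t_2 = 9.44 × 0.07 / 0.05307 = 12.45 d
Total t = Σ t_i = 37.44 days.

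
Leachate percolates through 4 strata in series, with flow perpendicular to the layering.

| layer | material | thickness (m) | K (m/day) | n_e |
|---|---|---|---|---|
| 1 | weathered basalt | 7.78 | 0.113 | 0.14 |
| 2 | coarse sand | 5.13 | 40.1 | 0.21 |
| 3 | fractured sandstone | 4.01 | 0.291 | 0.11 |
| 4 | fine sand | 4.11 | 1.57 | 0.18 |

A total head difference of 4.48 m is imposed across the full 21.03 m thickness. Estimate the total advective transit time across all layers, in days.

With flow normal to the layers, continuity requires the same specific discharge q through every layer.
Σ(b_i/K_i) = 7.78/0.113 + 5.13/40.1 + 4.01/0.291 + 4.11/1.57 = 85.38 d.
q = Δh / Σ(b_i/K_i) = 4.48 / 85.38 = 0.05247 m/day.
In each layer the seepage velocity is v_i = q/n_i, so the layer transit time is t_i = b_i·n_i / q:
  layer 1 (weathered basalt): t_1 = 7.78 × 0.14 / 0.05247 = 20.76 d
  layer 2 (coarse sand): t_2 = 5.13 × 0.21 / 0.05247 = 20.53 d
  layer 3 (fractured sandstone): t_3 = 4.01 × 0.11 / 0.05247 = 8.406 d
  layer 4 (fine sand): t_4 = 4.11 × 0.18 / 0.05247 = 14.10 d
Total t = Σ t_i = 63.79 days.

63.8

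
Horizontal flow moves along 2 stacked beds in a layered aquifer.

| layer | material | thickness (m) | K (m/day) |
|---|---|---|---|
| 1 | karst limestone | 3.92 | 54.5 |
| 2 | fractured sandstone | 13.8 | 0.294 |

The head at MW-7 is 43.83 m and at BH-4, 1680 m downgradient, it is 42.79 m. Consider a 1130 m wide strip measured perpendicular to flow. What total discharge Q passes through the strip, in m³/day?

Flow is parallel to layering, so each bed carries its own Darcy discharge and the transmissivities add.
Σ(K_i·b_i) = 54.5×3.92 + 0.294×13.8 = 217.7 m²/day.
Hydraulic gradient i = (43.83 − 42.79) / 1680 = 1.04 / 1680 = 0.0006190.
Q = Σ(K_i·b_i) · W · i = 217.7 × 1130 × 0.0006190 = 152.3 m³/day.

152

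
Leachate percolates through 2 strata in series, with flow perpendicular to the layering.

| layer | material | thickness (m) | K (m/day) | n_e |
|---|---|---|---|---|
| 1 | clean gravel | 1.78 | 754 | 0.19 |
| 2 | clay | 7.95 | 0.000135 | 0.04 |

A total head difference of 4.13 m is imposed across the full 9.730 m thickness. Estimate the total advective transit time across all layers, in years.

With flow normal to the layers, continuity requires the same specific discharge q through every layer.
Σ(b_i/K_i) = 1.78/754 + 7.95/0.000135 = 58889 d.
q = Δh / Σ(b_i/K_i) = 4.13 / 58889 = 7.013e-05 m/day.
In each layer the seepage velocity is v_i = q/n_i, so the layer transit time is t_i = b_i·n_i / q:
  layer 1 (clean gravel): t_1 = 1.78 × 0.19 / 7.013e-05 = 4822 d
  layer 2 (clay): t_2 = 7.95 × 0.04 / 7.013e-05 = 4534 d
Total t = Σ t_i = 9357 days = 25.62 years.

25.6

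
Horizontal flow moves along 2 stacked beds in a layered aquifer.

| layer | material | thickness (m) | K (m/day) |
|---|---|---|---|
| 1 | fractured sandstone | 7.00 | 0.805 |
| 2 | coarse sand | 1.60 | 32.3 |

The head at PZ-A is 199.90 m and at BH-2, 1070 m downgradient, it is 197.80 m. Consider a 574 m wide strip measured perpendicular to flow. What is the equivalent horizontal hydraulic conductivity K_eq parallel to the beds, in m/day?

6.66

Flow is parallel to layering, so each bed carries its own Darcy discharge and the transmissivities add.
Σ(K_i·b_i) = 0.805×7.00 + 32.3×1.60 = 57.31 m²/day.
Total thickness b = 8.600 m, so K_eq = Σ(K_i·b_i)/b = 6.665 m/day.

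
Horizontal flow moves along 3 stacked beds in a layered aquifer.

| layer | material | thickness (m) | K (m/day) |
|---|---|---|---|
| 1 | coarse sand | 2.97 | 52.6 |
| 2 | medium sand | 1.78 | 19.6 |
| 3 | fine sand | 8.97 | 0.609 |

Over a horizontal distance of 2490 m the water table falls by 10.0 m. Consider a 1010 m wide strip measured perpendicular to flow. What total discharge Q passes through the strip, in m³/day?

797

Flow is parallel to layering, so each bed carries its own Darcy discharge and the transmissivities add.
Σ(K_i·b_i) = 52.6×2.97 + 19.6×1.78 + 0.609×8.97 = 196.6 m²/day.
Hydraulic gradient i = Δh / L = 10.0 / 2490 = 0.004016.
Q = Σ(K_i·b_i) · W · i = 196.6 × 1010 × 0.004016 = 797.3 m³/day.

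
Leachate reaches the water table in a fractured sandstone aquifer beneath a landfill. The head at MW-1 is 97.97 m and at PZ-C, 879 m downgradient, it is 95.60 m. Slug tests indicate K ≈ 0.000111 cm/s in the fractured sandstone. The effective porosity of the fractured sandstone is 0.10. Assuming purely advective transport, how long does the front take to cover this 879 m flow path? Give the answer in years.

931

Convert K: 0.000111 cm/s × 864 = 0.09590 m/day.
Hydraulic gradient i = (97.97 − 95.60) / 879 = 2.37 / 879 = 0.002696.
Darcy flux q = K · i = 0.09590 × 0.002696 = 0.0002586 m/day.
Seepage velocity v = q / n_e = 0.0002586 / 0.10 = 0.002586 m/day.
Travel time t = L / v = 879 / 0.002586 = 3.399e+05 days = 930.7 years.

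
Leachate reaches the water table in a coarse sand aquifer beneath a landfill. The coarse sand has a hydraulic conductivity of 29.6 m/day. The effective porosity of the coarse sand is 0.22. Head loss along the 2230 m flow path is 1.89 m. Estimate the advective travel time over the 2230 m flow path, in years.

53.5

Hydraulic gradient i = Δh / L = 1.89 / 2230 = 0.0008475.
Darcy flux q = K · i = 29.60 × 0.0008475 = 0.02509 m/day.
Seepage velocity v = q / n_e = 0.02509 / 0.22 = 0.1140 m/day.
Travel time t = L / v = 2230 / 0.1140 = 19556 days = 53.54 years.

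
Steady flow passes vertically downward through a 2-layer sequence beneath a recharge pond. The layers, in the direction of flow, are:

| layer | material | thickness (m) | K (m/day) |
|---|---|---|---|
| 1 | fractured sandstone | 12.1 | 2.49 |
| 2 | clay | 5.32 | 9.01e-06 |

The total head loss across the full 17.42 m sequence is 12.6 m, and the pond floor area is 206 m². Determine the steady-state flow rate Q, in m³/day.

0.00440

Flow is perpendicular to layering, so the layers act in series and the equivalent K is the thickness-weighted harmonic mean.
Total thickness L = 12.1 + 5.32 = 17.42 m.
Σ(b_i/K_i) = 12.1/2.49 + 5.32/9.01e-06 = 5.905e+05 d.
K_eq = L / Σ(b_i/K_i) = 17.42 / 5.905e+05 = 2.950e-05 m/day.
Q = K_eq · A · (Δh/L) = 2.950e-05 × 206 × (12.6/17.42) = 0.004396 m³/day.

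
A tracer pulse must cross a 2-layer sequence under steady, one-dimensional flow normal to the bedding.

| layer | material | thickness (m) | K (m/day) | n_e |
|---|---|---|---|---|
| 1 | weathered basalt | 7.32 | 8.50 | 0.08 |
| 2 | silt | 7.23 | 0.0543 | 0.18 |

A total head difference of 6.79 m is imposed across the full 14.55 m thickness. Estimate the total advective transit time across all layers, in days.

37.2

With flow normal to the layers, continuity requires the same specific discharge q through every layer.
Σ(b_i/K_i) = 7.32/8.50 + 7.23/0.0543 = 134.0 d.
q = Δh / Σ(b_i/K_i) = 6.79 / 134.0 = 0.05067 m/day.
In each layer the seepage velocity is v_i = q/n_i, so the layer transit time is t_i = b_i·n_i / q:
  layer 1 (weathered basalt): t_1 = 7.32 × 0.08 / 0.05067 = 11.56 d
  layer 2 (silt): t_2 = 7.23 × 0.18 / 0.05067 = 25.68 d
Total t = Σ t_i = 37.24 days.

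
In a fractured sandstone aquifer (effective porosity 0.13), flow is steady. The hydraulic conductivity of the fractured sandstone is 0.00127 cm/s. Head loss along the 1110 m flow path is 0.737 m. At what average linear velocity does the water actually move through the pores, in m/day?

Convert K: 0.00127 cm/s × 864 = 1.097 m/day.
Hydraulic gradient i = Δh / L = 0.737 / 1110 = 0.0006640.
Darcy flux q = K · i = 1.097 × 0.0006640 = 0.0007286 m/day.
Seepage velocity v = q / n_e = 0.0007286 / 0.13 = 0.005604 m/day.

0.00560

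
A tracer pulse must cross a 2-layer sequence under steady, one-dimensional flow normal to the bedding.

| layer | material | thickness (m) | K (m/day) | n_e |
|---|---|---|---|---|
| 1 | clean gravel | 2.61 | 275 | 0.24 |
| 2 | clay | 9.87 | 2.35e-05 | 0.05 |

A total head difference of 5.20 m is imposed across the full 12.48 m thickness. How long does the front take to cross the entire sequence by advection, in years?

With flow normal to the layers, continuity requires the same specific discharge q through every layer.
Σ(b_i/K_i) = 2.61/275 + 9.87/2.35e-05 = 4.200e+05 d.
q = Δh / Σ(b_i/K_i) = 5.20 / 4.200e+05 = 1.238e-05 m/day.
In each layer the seepage velocity is v_i = q/n_i, so the layer transit time is t_i = b_i·n_i / q:
  layer 1 (clean gravel): t_1 = 2.61 × 0.24 / 1.238e-05 = 50594 d
  layer 2 (clay): t_2 = 9.87 × 0.05 / 1.238e-05 = 39860 d
Total t = Σ t_i = 90453 days = 247.6 years.

248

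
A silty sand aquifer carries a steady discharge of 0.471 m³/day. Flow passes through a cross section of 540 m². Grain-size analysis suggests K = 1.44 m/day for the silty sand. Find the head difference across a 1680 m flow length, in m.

From Q = K·A·i, i = Q / (K·A) = 0.471 / (1.440 × 540.0) = 0.0006057.
Head loss Δh = i · L = 0.0006057 × 1680 = 1.018 m.

1.02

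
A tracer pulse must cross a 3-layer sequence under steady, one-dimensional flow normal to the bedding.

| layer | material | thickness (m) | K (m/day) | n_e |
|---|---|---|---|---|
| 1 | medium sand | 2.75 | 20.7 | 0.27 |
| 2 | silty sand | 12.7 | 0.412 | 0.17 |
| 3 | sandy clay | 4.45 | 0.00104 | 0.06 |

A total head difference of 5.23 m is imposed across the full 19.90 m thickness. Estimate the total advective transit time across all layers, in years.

With flow normal to the layers, continuity requires the same specific discharge q through every layer.
Σ(b_i/K_i) = 2.75/20.7 + 12.7/0.412 + 4.45/0.00104 = 4310 d.
q = Δh / Σ(b_i/K_i) = 5.23 / 4310 = 0.001214 m/day.
In each layer the seepage velocity is v_i = q/n_i, so the layer transit time is t_i = b_i·n_i / q:
  layer 1 (medium sand): t_1 = 2.75 × 0.27 / 0.001214 = 611.9 d
  layer 2 (silty sand): t_2 = 12.7 × 0.17 / 0.001214 = 1779 d
  layer 3 (sandy clay): t_3 = 4.45 × 0.06 / 0.001214 = 220.0 d
Total t = Σ t_i = 2611 days = 7.149 years.

7.15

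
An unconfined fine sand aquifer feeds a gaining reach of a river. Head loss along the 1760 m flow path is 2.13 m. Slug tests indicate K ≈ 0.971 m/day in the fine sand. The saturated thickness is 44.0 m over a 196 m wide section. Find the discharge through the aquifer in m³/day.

Cross-sectional area A = 196 × 44.0 = 8624 m².
Hydraulic gradient i = Δh / L = 2.13 / 1760 = 0.001210.
Darcy's law: Q = K · A · i = 0.9710 × 8624 × 0.001210 = 10.13 m³/day.

10.1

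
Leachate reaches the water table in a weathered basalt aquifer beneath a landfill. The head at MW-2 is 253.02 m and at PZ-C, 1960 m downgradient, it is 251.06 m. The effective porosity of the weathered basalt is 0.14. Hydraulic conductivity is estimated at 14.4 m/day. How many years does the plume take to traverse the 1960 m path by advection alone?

52.2

Hydraulic gradient i = (253.02 − 251.06) / 1960 = 1.96 / 1960 = 0.001000.
Darcy flux q = K · i = 14.40 × 0.001000 = 0.01440 m/day.
Seepage velocity v = q / n_e = 0.01440 / 0.14 = 0.1029 m/day.
Travel time t = L / v = 1960 / 0.1029 = 19056 days = 52.17 years.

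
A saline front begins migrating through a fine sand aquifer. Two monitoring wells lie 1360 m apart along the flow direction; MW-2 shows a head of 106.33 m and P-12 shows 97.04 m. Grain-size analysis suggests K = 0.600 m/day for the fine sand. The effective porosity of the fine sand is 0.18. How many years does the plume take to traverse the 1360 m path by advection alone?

Hydraulic gradient i = (106.33 − 97.04) / 1360 = 9.29 / 1360 = 0.006831.
Darcy flux q = K · i = 0.6000 × 0.006831 = 0.004099 m/day.
Seepage velocity v = q / n_e = 0.004099 / 0.18 = 0.02277 m/day.
Travel time t = L / v = 1360 / 0.02277 = 59729 days = 163.5 years.

164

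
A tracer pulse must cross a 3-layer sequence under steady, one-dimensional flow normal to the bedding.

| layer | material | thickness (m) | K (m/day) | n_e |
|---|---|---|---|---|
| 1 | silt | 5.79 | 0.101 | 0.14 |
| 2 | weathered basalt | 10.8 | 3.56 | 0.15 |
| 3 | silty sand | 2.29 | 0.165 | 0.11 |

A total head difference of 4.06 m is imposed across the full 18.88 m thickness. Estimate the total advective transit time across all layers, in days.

With flow normal to the layers, continuity requires the same specific discharge q through every layer.
Σ(b_i/K_i) = 5.79/0.101 + 10.8/3.56 + 2.29/0.165 = 74.24 d.
q = Δh / Σ(b_i/K_i) = 4.06 / 74.24 = 0.05469 m/day.
In each layer the seepage velocity is v_i = q/n_i, so the layer transit time is t_i = b_i·n_i / q:
  layer 1 (silt): t_1 = 5.79 × 0.14 / 0.05469 = 14.82 d
  layer 2 (weathered basalt): t_2 = 10.8 × 0.15 / 0.05469 = 29.62 d
  layer 3 (silty sand): t_3 = 2.29 × 0.11 / 0.05469 = 4.606 d
Total t = Σ t_i = 49.05 days.

49.1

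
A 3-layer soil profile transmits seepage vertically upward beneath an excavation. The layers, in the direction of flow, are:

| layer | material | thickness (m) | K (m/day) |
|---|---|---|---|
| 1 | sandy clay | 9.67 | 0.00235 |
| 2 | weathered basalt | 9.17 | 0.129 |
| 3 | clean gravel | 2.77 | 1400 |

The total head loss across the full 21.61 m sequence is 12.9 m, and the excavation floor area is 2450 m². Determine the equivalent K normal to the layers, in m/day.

Flow is perpendicular to layering, so the layers act in series and the equivalent K is the thickness-weighted harmonic mean.
Total thickness L = 9.67 + 9.17 + 2.77 = 21.61 m.
Σ(b_i/K_i) = 9.67/0.00235 + 9.17/0.129 + 2.77/1400 = 4186 d.
K_eq = L / Σ(b_i/K_i) = 21.61 / 4186 = 0.005162 m/day.

0.00516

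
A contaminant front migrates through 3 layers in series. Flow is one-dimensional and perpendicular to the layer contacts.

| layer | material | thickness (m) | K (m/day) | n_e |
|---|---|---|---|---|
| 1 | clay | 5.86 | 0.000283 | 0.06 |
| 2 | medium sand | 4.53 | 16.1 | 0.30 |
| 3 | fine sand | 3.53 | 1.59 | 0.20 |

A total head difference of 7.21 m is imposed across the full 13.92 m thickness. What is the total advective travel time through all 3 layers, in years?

19.0

With flow normal to the layers, continuity requires the same specific discharge q through every layer.
Σ(b_i/K_i) = 5.86/0.000283 + 4.53/16.1 + 3.53/1.59 = 20709 d.
q = Δh / Σ(b_i/K_i) = 7.21 / 20709 = 0.0003482 m/day.
In each layer the seepage velocity is v_i = q/n_i, so the layer transit time is t_i = b_i·n_i / q:
  layer 1 (clay): t_1 = 5.86 × 0.06 / 0.0003482 = 1010 d
  layer 2 (medium sand): t_2 = 4.53 × 0.30 / 0.0003482 = 3903 d
  layer 3 (fine sand): t_3 = 3.53 × 0.20 / 0.0003482 = 2028 d
Total t = Σ t_i = 6941 days = 19.00 years.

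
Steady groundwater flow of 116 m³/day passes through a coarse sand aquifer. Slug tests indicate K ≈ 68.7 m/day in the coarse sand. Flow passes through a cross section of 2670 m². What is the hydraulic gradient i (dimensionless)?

0.000632

From Q = K·A·i, i = Q / (K·A) = 116 / (68.70 × 2670) = 0.0006324.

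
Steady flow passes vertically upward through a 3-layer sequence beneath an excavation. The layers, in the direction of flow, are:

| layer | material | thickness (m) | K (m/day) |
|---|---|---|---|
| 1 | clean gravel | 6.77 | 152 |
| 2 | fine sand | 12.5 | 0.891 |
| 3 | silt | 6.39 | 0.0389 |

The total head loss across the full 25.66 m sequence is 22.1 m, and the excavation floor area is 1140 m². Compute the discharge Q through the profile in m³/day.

141

Flow is perpendicular to layering, so the layers act in series and the equivalent K is the thickness-weighted harmonic mean.
Total thickness L = 6.77 + 12.5 + 6.39 = 25.66 m.
Σ(b_i/K_i) = 6.77/152 + 12.5/0.891 + 6.39/0.0389 = 178.3 d.
K_eq = L / Σ(b_i/K_i) = 25.66 / 178.3 = 0.1439 m/day.
Q = K_eq · A · (Δh/L) = 0.1439 × 1140 × (22.1/25.66) = 141.3 m³/day.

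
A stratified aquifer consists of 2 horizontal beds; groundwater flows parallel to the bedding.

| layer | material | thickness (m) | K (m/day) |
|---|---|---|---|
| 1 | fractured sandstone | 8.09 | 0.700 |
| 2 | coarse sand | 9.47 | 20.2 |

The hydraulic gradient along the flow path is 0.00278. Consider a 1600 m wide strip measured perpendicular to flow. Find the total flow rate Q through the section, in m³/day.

Flow is parallel to layering, so each bed carries its own Darcy discharge and the transmissivities add.
Σ(K_i·b_i) = 0.700×8.09 + 20.2×9.47 = 197.0 m²/day.
Hydraulic gradient i = 0.00278.
Q = Σ(K_i·b_i) · W · i = 197.0 × 1600 × 0.002780 = 876.1 m³/day.

876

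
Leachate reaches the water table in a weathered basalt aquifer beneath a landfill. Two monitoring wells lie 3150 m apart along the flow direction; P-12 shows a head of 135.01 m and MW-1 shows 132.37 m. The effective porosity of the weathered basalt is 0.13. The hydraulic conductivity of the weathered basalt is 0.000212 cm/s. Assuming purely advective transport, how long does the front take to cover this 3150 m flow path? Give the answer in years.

7300

Convert K: 0.000212 cm/s × 864 = 0.1832 m/day.
Hydraulic gradient i = (135.01 − 132.37) / 3150 = 2.64 / 3150 = 0.0008381.
Darcy flux q = K · i = 0.1832 × 0.0008381 = 0.0001535 m/day.
Seepage velocity v = q / n_e = 0.0001535 / 0.13 = 0.001181 m/day.
Travel time t = L / v = 3150 / 0.001181 = 2.668e+06 days = 7303 years.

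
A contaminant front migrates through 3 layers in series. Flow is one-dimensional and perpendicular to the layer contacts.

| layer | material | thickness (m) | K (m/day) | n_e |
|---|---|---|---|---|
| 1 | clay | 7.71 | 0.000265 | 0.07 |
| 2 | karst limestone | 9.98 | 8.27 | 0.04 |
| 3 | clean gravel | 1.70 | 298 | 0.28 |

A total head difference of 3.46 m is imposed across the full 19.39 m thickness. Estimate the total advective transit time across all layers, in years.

With flow normal to the layers, continuity requires the same specific discharge q through every layer.
Σ(b_i/K_i) = 7.71/0.000265 + 9.98/8.27 + 1.70/298 = 29096 d.
q = Δh / Σ(b_i/K_i) = 3.46 / 29096 = 0.0001189 m/day.
In each layer the seepage velocity is v_i = q/n_i, so the layer transit time is t_i = b_i·n_i / q:
  layer 1 (clay): t_1 = 7.71 × 0.07 / 0.0001189 = 4538 d
  layer 2 (karst limestone): t_2 = 9.98 × 0.04 / 0.0001189 = 3357 d
  layer 3 (clean gravel): t_3 = 1.70 × 0.28 / 0.0001189 = 4003 d
Total t = Σ t_i = 11898 days = 32.58 years.

32.6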